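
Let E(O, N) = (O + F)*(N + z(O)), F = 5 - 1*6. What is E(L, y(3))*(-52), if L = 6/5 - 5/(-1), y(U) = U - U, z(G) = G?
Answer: -41912/25 ≈ -1676.5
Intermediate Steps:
F = -1 (F = 5 - 6 = -1)
y(U) = 0
L = 31/5 (L = 6*(1/5) - 5*(-1) = 6/5 + 5 = 31/5 ≈ 6.2000)
E(O, N) = (-1 + O)*(N + O) (E(O, N) = (O - 1)*(N + O) = (-1 + O)*(N + O))
E(L, y(3))*(-52) = ((31/5)**2 - 1*0 - 1*31/5 + 0*(31/5))*(-52) = (961/25 + 0 - 31/5 + 0)*(-52) = (806/25)*(-52) = -41912/25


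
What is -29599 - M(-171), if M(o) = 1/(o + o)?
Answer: -10122857/342 ≈ -29599.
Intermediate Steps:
M(o) = 1/(2*o)
-29599 - M(-171) = -29599 - 1/(2*(-171)) = -29599 - (-1)/(2*171) = -29599 - 1*(-1/342) = -29599 + 1/342 = -10122857/342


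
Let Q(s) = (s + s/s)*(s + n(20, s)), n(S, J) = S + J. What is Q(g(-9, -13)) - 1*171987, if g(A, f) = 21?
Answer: -170623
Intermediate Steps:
n(S, J) = J + S
Q(s) = (1 + s)*(20 + 2*s) (Q(s) = (s + s/s)*(s + (s + 20)) = (s + 1)*(s + (20 + s)) = (1 + s)*(20 + 2*s))
Q(g(-9, -13)) - 1*171987 = (20 + 2*21**2 + 22*21) - 1*171987 = (20 + 2*441 + 462) - 171987 = (20 + 882 + 462) - 171987 = 1364 - 171987 = -170623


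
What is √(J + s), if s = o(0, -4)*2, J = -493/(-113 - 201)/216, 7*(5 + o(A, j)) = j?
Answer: I*√17430648837/39564 ≈ 3.337*I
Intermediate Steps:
o(A, j) = -5 + j/7
J = 493/67824 (J = -493/(-314)*(1/216) = -493*(-1/314)*(1/216) = (493/314)*(1/216) = 493/67824 ≈ 0.0072688)
s = -78/7 (s = (-5 + (⅐)*(-4))*2 = (-5 - 4/7)*2 = -39/7*2 = -78/7 ≈ -11.143)
√(J + s) = √(493/67824 - 78/7) = √(-5286821/474768) = I*√17430648837/39564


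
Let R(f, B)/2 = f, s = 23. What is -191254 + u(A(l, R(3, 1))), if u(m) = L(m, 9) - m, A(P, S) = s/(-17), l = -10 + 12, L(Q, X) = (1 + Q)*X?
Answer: -3251349/17 ≈ -1.9126e+5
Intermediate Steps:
L(Q, X) = X*(1 + Q)
R(f, B) = 2*f
l = 2
A(P, S) = -23/17 (A(P, S) = 23/(-17) = 23*(-1/17) = -23/17)
u(m) = 9 + 8*m (u(m) = 9*(1 + m) - m = (9 + 9*m) - m = 9 + 8*m)
-191254 + u(A(l, R(3, 1))) = -191254 + (9 + 8*(-23/17)) = -191254 + (9 - 184/17) = -191254 - 31/17 = -3251349/17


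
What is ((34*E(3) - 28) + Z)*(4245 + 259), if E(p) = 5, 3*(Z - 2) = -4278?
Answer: -5774128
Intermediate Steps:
Z = -1424 (Z = 2 + (⅓)*(-4278) = 2 - 1426 = -1424)
((34*E(3) - 28) + Z)*(4245 + 259) = ((34*5 - 28) - 1424)*(4245 + 259) = ((170 - 28) - 1424)*4504 = (142 - 1424)*4504 = -1282*4504 = -5774128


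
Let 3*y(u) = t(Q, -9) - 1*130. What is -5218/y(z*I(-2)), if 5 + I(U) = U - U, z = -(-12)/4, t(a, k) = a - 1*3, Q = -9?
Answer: 7827/71 ≈ 110.24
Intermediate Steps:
t(a, k) = -3 + a (t(a, k) = a - 3 = -3 + a)
z = 3 (z = -(-12)/4 = -3*(-1) = 3)
I(U) = -5 (I(U) = -5 + (U - U) = -5 + 0 = -5)
y(u) = -142/3 (y(u) = ((-3 - 9) - 1*130)/3 = (-12 - 130)/3 = (⅓)*(-142) = -142/3)
-5218/y(z*I(-2)) = -5218/(-142/3) = -5218*(-3/142) = 7827/71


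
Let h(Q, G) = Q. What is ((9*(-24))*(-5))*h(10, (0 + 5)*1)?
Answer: 10800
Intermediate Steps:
((9*(-24))*(-5))*h(10, (0 + 5)*1) = ((9*(-24))*(-5))*10 = -216*(-5)*10 = 1080*10 = 10800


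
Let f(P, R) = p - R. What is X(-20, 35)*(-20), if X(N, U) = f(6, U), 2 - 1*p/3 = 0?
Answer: 580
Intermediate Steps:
p = 6 (p = 6 - 3*0 = 6 + 0 = 6)
f(P, R) = 6 - R
X(N, U) = 6 - U
X(-20, 35)*(-20) = (6 - 1*35)*(-20) = (6 - 35)*(-20) = -29*(-20) = 580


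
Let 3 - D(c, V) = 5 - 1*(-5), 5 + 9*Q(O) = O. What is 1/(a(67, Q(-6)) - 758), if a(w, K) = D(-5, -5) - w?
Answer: -1/832 ≈ -0.0012019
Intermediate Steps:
Q(O) = -5/9 + O/9
D(c, V) = -7 (D(c, V) = 3 - (5 - 1*(-5)) = 3 - (5 + 5) = 3 - 1*10 = 3 - 10 = -7)
a(w, K) = -7 - w
1/(a(67, Q(-6)) - 758) = 1/((-7 - 1*67) - 758) = 1/((-7 - 67) - 758) = 1/(-74 - 758) = 1/(-832) = -1/832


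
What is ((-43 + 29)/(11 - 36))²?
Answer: 196/625 ≈ 0.31360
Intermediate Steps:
((-43 + 29)/(11 - 36))² = (-14/(-25))² = (-14*(-1/25))² = (14/25)² = 196/625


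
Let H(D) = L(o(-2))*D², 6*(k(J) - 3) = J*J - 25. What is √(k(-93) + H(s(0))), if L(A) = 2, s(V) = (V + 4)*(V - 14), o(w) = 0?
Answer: √69411/3 ≈ 87.820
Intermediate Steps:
s(V) = (-14 + V)*(4 + V) (s(V) = (4 + V)*(-14 + V) = (-14 + V)*(4 + V))
k(J) = -7/6 + J²/6 (k(J) = 3 + (J*J - 25)/6 = 3 + (J² - 25)/6 = 3 + (-25 + J²)/6 = 3 + (-25/6 + J²/6) = -7/6 + J²/6)
H(D) = 2*D²
√(k(-93) + H(s(0))) = √((-7/6 + (⅙)*(-93)²) + 2*(-56 + 0² - 10*0)²) = √((-7/6 + (⅙)*8649) + 2*(-56 + 0 + 0)²) = √((-7/6 + 2883/2) + 2*(-56)²) = √(4321/3 + 2*3136) = √(4321/3 + 6272) = √(23137/3) = √69411/3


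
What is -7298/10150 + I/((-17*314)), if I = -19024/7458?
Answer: -36293269249/50509957575 ≈ -0.71854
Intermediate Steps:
I = -9512/3729 (I = -19024*1/7458 = -9512/3729 ≈ -2.5508)
-7298/10150 + I/((-17*314)) = -7298/10150 - 9512/(3729*((-17*314))) = -7298*1/10150 - 9512/3729/(-5338) = -3649/5075 - 9512/3729*(-1/5338) = -3649/5075 + 4756/9952701 = -36293269249/50509957575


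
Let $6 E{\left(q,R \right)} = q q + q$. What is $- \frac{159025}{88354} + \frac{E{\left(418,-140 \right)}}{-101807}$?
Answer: $- \frac{56306822659}{26985167034} \approx -2.0866$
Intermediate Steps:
$E{\left(q,R \right)} = \frac{q}{6} + \frac{q^{2}}{6}$ ($E{\left(q,R \right)} = \frac{q q + q}{6} = \frac{q^{2} + q}{6} = \frac{q + q^{2}}{6} = \frac{q}{6} + \frac{q^{2}}{6}$)
$- \frac{159025}{88354} + \frac{E{\left(418,-140 \right)}}{-101807} = - \frac{159025}{88354} + \frac{\frac{1}{6} \cdot 418 \left(1 + 418\right)}{-101807} = \left(-159025\right) \frac{1}{88354} + \frac{1}{6} \cdot 418 \cdot 419 \left(- \frac{1}{101807}\right) = - \frac{159025}{88354} + \frac{87571}{3} \left(- \frac{1}{101807}\right) = - \frac{159025}{88354} - \frac{87571}{305421} = - \frac{56306822659}{26985167034}$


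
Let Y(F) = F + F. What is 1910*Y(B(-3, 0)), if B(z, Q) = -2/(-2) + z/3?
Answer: 0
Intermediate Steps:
B(z, Q) = 1 + z/3 (B(z, Q) = -2*(-½) + z*(⅓) = 1 + z/3)
Y(F) = 2*F
1910*Y(B(-3, 0)) = 1910*(2*(1 + (⅓)*(-3))) = 1910*(2*(1 - 1)) = 1910*(2*0) = 1910*0 = 0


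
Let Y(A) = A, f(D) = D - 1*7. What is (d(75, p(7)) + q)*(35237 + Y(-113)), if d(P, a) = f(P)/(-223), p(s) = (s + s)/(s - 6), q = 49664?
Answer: 388998440496/223 ≈ 1.7444e+9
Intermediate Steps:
p(s) = 2*s/(-6 + s) (p(s) = (2*s)/(-6 + s) = 2*s/(-6 + s))
f(D) = -7 + D (f(D) = D - 7 = -7 + D)
d(P, a) = 7/223 - P/223 (d(P, a) = (-7 + P)/(-223) = (-7 + P)*(-1/223) = 7/223 - P/223)
(d(75, p(7)) + q)*(35237 + Y(-113)) = ((7/223 - 1/223*75) + 49664)*(35237 - 113) = ((7/223 - 75/223) + 49664)*35124 = (-68/223 + 49664)*35124 = (11075004/223)*35124 = 388998440496/223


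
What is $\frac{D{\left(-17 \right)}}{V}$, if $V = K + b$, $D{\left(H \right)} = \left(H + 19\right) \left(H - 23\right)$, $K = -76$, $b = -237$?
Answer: $\frac{80}{313} \approx 0.25559$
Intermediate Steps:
$D{\left(H \right)} = \left(-23 + H\right) \left(19 + H\right)$ ($D{\left(H \right)} = \left(19 + H\right) \left(-23 + H\right) = \left(-23 + H\right) \left(19 + H\right)$)
$V = -313$ ($V = -76 - 237 = -313$)
$\frac{D{\left(-17 \right)}}{V} = \frac{-437 + \left(-17\right)^{2} - -68}{-313} = \left(-437 + 289 + 68\right) \left(- \frac{1}{313}\right) = \left(-80\right) \left(- \frac{1}{313}\right) = \frac{80}{313}$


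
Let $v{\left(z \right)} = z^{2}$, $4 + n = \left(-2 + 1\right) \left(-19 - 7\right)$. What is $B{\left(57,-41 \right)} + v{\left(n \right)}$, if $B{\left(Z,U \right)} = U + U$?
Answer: $402$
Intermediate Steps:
$B{\left(Z,U \right)} = 2 U$
$n = 22$ ($n = -4 + \left(-2 + 1\right) \left(-19 - 7\right) = -4 - -26 = -4 + 26 = 22$)
$B{\left(57,-41 \right)} + v{\left(n \right)} = 2 \left(-41\right) + 22^{2} = -82 + 484 = 402$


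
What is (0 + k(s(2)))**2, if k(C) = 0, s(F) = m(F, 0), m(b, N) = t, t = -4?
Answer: 0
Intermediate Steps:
m(b, N) = -4
s(F) = -4
(0 + k(s(2)))**2 = (0 + 0)**2 = 0**2 = 0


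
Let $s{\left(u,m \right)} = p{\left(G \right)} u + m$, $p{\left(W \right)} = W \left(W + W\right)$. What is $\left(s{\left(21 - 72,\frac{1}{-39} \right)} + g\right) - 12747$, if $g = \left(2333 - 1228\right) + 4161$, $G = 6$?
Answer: $- \frac{434968}{39} \approx -11153.0$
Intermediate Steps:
$p{\left(W \right)} = 2 W^{2}$ ($p{\left(W \right)} = W 2 W = 2 W^{2}$)
$g = 5266$ ($g = 1105 + 4161 = 5266$)
$s{\left(u,m \right)} = m + 72 u$ ($s{\left(u,m \right)} = 2 \cdot 6^{2} u + m = 2 \cdot 36 u + m = 72 u + m = m + 72 u$)
$\left(s{\left(21 - 72,\frac{1}{-39} \right)} + g\right) - 12747 = \left(\left(\frac{1}{-39} + 72 \left(21 - 72\right)\right) + 5266\right) - 12747 = \left(\left(- \frac{1}{39} + 72 \left(21 - 72\right)\right) + 5266\right) - 12747 = \left(\left(- \frac{1}{39} + 72 \left(-51\right)\right) + 5266\right) - 12747 = \left(\left(- \frac{1}{39} - 3672\right) + 5266\right) - 12747 = \left(- \frac{143209}{39} + 5266\right) - 12747 = \frac{62165}{39} - 12747 = - \frac{434968}{39}$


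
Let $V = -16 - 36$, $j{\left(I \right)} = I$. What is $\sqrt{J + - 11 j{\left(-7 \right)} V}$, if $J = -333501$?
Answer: $i \sqrt{337505} \approx 580.95 i$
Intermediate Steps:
$V = -52$
$\sqrt{J + - 11 j{\left(-7 \right)} V} = \sqrt{-333501 + \left(-11\right) \left(-7\right) \left(-52\right)} = \sqrt{-333501 + 77 \left(-52\right)} = \sqrt{-333501 - 4004} = \sqrt{-337505} = i \sqrt{337505}$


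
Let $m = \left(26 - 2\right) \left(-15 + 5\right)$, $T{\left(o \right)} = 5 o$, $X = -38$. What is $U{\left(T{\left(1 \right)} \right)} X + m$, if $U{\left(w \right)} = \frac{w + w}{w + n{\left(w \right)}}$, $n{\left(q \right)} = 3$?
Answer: $- \frac{575}{2} \approx -287.5$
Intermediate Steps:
$U{\left(w \right)} = \frac{2 w}{3 + w}$ ($U{\left(w \right)} = \frac{w + w}{w + 3} = \frac{2 w}{3 + w}$)
$m = -240$ ($m = 24 \left(-10\right) = -240$)
$U{\left(T{\left(1 \right)} \right)} X + m = \frac{2 \cdot 5 \cdot 1}{3 + 5 \cdot 1} \left(-38\right) - 240 = 2 \cdot 5 \frac{1}{3 + 5} \left(-38\right) - 240 = 2 \cdot 5 \cdot \frac{1}{8} \left(-38\right) - 240 = \frac{5}{4} \left(-38\right) - 240 = - \frac{95}{2} - 240 = - \frac{575}{2}$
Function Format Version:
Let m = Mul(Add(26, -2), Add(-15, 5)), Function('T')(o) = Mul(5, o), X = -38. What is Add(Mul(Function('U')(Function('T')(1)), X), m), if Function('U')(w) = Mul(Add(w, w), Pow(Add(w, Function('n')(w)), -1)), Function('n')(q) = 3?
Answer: Rational(-575, 2) ≈ -287.50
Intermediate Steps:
Function('U')(w) = Mul(2, w, Pow(Add(3, w), -1)) (Function('U')(w) = Mul(Add(w, w), Pow(Add(w, 3), -1)) = Mul(Mul(2, w), Pow(Add(3, w), -1)) = Mul(2, w, Pow(Add(3, w), -1)))
m = -240 (m = Mul(24, -10) = -240)
Add(Mul(Function('U')(Function('T')(1)), X), m) = Add(Mul(Mul(2, Mul(5, 1), Pow(Add(3, Mul(5, 1)), -1)), -38), -240) = Add(Mul(Mul(2, 5, Pow(Add(3, 5), -1)), -38), -240) = Add(Mul(Mul(2, 5, Pow(8, -1)), -38), -240) = Add(Mul(Mul(2, 5, Rational(1, 8)), -38), -240) = Add(Mul(Rational(5, 4), -38), -240) = Add(Rational(-95, 2), -240) = Rational(-575, 2)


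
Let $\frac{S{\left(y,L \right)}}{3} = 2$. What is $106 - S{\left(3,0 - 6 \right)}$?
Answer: $100$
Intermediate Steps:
$S{\left(y,L \right)} = 6$ ($S{\left(y,L \right)} = 3 \cdot 2 = 6$)
$106 - S{\left(3,0 - 6 \right)} = 106 - 6 = 100$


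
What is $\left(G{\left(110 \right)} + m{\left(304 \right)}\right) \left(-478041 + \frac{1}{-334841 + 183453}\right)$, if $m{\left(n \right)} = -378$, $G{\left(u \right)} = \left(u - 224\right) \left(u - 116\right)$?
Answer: $- \frac{11072559649077}{75694} \approx -1.4628 \cdot 10^{8}$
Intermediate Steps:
$G{\left(u \right)} = \left(-224 + u\right) \left(-116 + u\right)$
$\left(G{\left(110 \right)} + m{\left(304 \right)}\right) \left(-478041 + \frac{1}{-334841 + 183453}\right) = \left(\left(25984 + 110^{2} - 37400\right) - 378\right) \left(-478041 + \frac{1}{-334841 + 183453}\right) = \left(\left(25984 + 12100 - 37400\right) - 378\right) \left(-478041 + \frac{1}{-151388}\right) = \left(684 - 378\right) \left(-478041 - \frac{1}{151388}\right) = 306 \left(- \frac{72369670909}{151388}\right) = - \frac{11072559649077}{75694}$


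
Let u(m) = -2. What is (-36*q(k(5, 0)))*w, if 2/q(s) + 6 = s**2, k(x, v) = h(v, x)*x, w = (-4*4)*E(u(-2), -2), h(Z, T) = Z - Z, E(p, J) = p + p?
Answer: 768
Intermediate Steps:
E(p, J) = 2*p
h(Z, T) = 0
w = 64 (w = (-4*4)*(2*(-2)) = -16*(-4) = 64)
k(x, v) = 0 (k(x, v) = 0*x = 0)
q(s) = 2/(-6 + s**2)
(-36*q(k(5, 0)))*w = -72/(-6 + 0**2)*64 = -72/(-6 + 0)*64 = -72/(-6)*64 = -72*(-1)/6*64 = -36*(-1/3)*64 = 12*64 = 768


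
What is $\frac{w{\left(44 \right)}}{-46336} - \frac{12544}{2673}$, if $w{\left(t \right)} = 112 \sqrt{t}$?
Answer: $- \frac{12544}{2673} - \frac{7 \sqrt{11}}{1448} \approx -4.7089$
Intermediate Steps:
$\frac{w{\left(44 \right)}}{-46336} - \frac{12544}{2673} = \frac{112 \sqrt{44}}{-46336} - \frac{12544}{2673} = 112 \cdot 2 \sqrt{11} \left(- \frac{1}{46336}\right) - \frac{12544}{2673} = 224 \sqrt{11} \left(- \frac{1}{46336}\right) - \frac{12544}{2673} = - \frac{7 \sqrt{11}}{1448} - \frac{12544}{2673} = - \frac{12544}{2673} - \frac{7 \sqrt{11}}{1448}$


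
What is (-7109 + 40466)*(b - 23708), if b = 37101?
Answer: 446750301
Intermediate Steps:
(-7109 + 40466)*(b - 23708) = (-7109 + 40466)*(37101 - 23708) = 33357*13393 = 446750301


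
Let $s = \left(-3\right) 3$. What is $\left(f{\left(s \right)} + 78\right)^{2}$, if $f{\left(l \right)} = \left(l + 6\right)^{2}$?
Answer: $7569$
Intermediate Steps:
$s = -9$
$f{\left(l \right)} = \left(6 + l\right)^{2}$
$\left(f{\left(s \right)} + 78\right)^{2} = \left(\left(6 - 9\right)^{2} + 78\right)^{2} = \left(\left(-3\right)^{2} + 78\right)^{2} = \left(9 + 78\right)^{2} = 87^{2} = 7569$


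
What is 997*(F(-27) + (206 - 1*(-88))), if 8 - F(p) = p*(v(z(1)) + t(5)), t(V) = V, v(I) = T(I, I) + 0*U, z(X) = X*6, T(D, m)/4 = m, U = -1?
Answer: 1081745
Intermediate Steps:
T(D, m) = 4*m
z(X) = 6*X
v(I) = 4*I (v(I) = 4*I + 0*(-1) = 4*I + 0 = 4*I)
F(p) = 8 - 29*p (F(p) = 8 - p*(4*(6*1) + 5) = 8 - p*(4*6 + 5) = 8 - p*(24 + 5) = 8 - p*29 = 8 - 29*p)
997*(F(-27) + (206 - 1*(-88))) = 997*((8 - 29*(-27)) + (206 - 1*(-88))) = 997*((8 + 783) + (206 + 88)) = 997*(791 + 294) = 997*1085 = 1081745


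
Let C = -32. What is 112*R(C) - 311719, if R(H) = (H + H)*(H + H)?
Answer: 147033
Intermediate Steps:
R(H) = 4*H² (R(H) = (2*H)*(2*H) = 4*H²)
112*R(C) - 311719 = 112*(4*(-32)²) - 311719 = 112*(4*1024) - 311719 = 112*4096 - 311719 = 458752 - 311719 = 147033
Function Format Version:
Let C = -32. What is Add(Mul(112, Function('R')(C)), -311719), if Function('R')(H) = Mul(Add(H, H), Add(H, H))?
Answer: 147033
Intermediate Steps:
Function('R')(H) = Mul(4, Pow(H, 2)) (Function('R')(H) = Mul(Mul(2, H), Mul(2, H)) = Mul(4, Pow(H, 2)))
Add(Mul(112, Function('R')(C)), -311719) = Add(Mul(112, Mul(4, Pow(-32, 2))), -311719) = Add(Mul(112, Mul(4, 1024)), -311719) = Add(Mul(112, 4096), -311719) = Add(458752, -311719) = 147033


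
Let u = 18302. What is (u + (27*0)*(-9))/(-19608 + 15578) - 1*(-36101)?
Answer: 72734364/2015 ≈ 36096.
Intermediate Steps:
(u + (27*0)*(-9))/(-19608 + 15578) - 1*(-36101) = (18302 + (27*0)*(-9))/(-19608 + 15578) - 1*(-36101) = (18302 + 0*(-9))/(-4030) + 36101 = (18302 + 0)*(-1/4030) + 36101 = 18302*(-1/4030) + 36101 = -9151/2015 + 36101 = 72734364/2015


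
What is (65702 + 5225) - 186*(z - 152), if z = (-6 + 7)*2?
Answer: 98827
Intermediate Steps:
z = 2 (z = 1*2 = 2)
(65702 + 5225) - 186*(z - 152) = (65702 + 5225) - 186*(2 - 152) = 70927 - 186*(-150) = 70927 + 27900 = 98827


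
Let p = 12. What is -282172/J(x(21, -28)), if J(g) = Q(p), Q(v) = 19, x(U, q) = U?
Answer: -282172/19 ≈ -14851.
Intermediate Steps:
J(g) = 19
-282172/J(x(21, -28)) = -282172/19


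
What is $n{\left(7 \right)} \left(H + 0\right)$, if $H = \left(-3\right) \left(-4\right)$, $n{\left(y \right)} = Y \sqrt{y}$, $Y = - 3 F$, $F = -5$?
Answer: $180 \sqrt{7} \approx 476.24$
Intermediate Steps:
$Y = 15$ ($Y = \left(-3\right) \left(-5\right) = 15$)
$n{\left(y \right)} = 15 \sqrt{y}$
$H = 12$
$n{\left(7 \right)} \left(H + 0\right) = 15 \sqrt{7} \left(12 + 0\right) = 15 \sqrt{7} \cdot 12 = 180 \sqrt{7}$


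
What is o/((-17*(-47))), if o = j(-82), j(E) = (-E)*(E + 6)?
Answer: -6232/799 ≈ -7.7998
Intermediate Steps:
j(E) = -E*(6 + E) (j(E) = (-E)*(6 + E) = -E*(6 + E))
o = -6232 (o = -1*(-82)*(6 - 82) = -1*(-82)*(-76) = -6232)
o/((-17*(-47))) = -6232/((-17*(-47))) = -6232/799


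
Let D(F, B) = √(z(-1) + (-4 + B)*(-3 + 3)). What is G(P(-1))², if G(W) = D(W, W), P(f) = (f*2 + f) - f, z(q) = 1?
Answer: 1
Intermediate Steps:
D(F, B) = 1 (D(F, B) = √(1 + (-4 + B)*(-3 + 3)) = √(1 + (-4 + B)*0) = √(1 + 0) = √1 = 1)
P(f) = 2*f (P(f) = (2*f + f) - f = 3*f - f = 2*f)
G(W) = 1
G(P(-1))² = 1² = 1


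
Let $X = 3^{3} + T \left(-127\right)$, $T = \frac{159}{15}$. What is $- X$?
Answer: $\frac{6596}{5} \approx 1319.2$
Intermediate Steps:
$T = \frac{53}{5}$ ($T = 159 \cdot \frac{1}{15} = \frac{53}{5} \approx 10.6$)
$X = - \frac{6596}{5}$ ($X = 3^{3} + \frac{53}{5} \left(-127\right) = 27 - \frac{6731}{5} = - \frac{6596}{5} \approx -1319.2$)
$- X = \left(-1\right) \left(- \frac{6596}{5}\right) = \frac{6596}{5}$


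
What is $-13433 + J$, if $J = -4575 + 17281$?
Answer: $-727$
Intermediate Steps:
$J = 12706$
$-13433 + J = -13433 + 12706 = -727$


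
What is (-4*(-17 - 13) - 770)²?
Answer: 422500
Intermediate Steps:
(-4*(-17 - 13) - 770)² = (-4*(-30) - 770)² = (120 - 770)² = (-650)² = 422500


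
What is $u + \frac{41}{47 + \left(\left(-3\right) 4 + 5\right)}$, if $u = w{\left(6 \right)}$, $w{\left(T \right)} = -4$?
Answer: $- \frac{119}{40} \approx -2.975$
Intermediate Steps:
$u = -4$
$u + \frac{41}{47 + \left(\left(-3\right) 4 + 5\right)} = -4 + \frac{41}{47 + \left(\left(-3\right) 4 + 5\right)} = -4 + \frac{41}{47 + \left(-12 + 5\right)} = -4 + \frac{41}{47 - 7} = -4 + \frac{41}{40} = - \frac{119}{40}$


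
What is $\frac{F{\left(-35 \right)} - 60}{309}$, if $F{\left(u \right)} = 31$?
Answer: $- \frac{29}{309} \approx -0.093851$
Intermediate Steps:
$\frac{F{\left(-35 \right)} - 60}{309} = \frac{31 - 60}{309} = \frac{1}{309} \left(-29\right) = - \frac{29}{309}$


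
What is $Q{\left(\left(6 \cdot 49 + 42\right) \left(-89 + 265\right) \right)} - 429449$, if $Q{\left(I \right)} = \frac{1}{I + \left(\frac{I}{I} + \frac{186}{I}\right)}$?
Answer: $- \frac{250306197559191}{582854303} \approx -4.2945 \cdot 10^{5}$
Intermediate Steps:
$Q{\left(I \right)} = \frac{1}{1 + I + \frac{186}{I}}$ ($Q{\left(I \right)} = \frac{1}{I + \left(1 + \frac{186}{I}\right)} = \frac{1}{1 + I + \frac{186}{I}}$)
$Q{\left(\left(6 \cdot 49 + 42\right) \left(-89 + 265\right) \right)} - 429449 = \frac{\left(6 \cdot 49 + 42\right) \left(-89 + 265\right)}{186 + \left(6 \cdot 49 + 42\right) \left(-89 + 265\right) + \left(\left(6 \cdot 49 + 42\right) \left(-89 + 265\right)\right)^{2}} - 429449 = \frac{\left(294 + 42\right) 176}{186 + \left(294 + 42\right) 176 + \left(\left(294 + 42\right) 176\right)^{2}} - 429449 = \frac{336 \cdot 176}{186 + 336 \cdot 176 + \left(336 \cdot 176\right)^{2}} - 429449 = \frac{59136}{186 + 59136 + 59136^{2}} - 429449 = \frac{59136}{186 + 59136 + 3497066496} - 429449 = \frac{59136}{3497125818} - 429449 = 59136 \cdot \frac{1}{3497125818} - 429449 = \frac{9856}{582854303} - 429449 = - \frac{250306197559191}{582854303}$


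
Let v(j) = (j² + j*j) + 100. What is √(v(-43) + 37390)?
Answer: 2*√10297 ≈ 202.95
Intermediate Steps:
v(j) = 100 + 2*j² (v(j) = (j² + j²) + 100 = 2*j² + 100 = 100 + 2*j²)
√(v(-43) + 37390) = √((100 + 2*(-43)²) + 37390) = √((100 + 2*1849) + 37390) = √((100 + 3698) + 37390) = √(3798 + 37390) = √41188 = 2*√10297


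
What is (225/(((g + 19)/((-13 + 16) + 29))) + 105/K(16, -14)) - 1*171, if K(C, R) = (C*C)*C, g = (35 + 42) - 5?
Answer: -34237101/372736 ≈ -91.854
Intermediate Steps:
g = 72 (g = 77 - 5 = 72)
K(C, R) = C³ (K(C, R) = C²*C = C³)
(225/(((g + 19)/((-13 + 16) + 29))) + 105/K(16, -14)) - 1*171 = (225/(((72 + 19)/((-13 + 16) + 29))) + 105/(16³)) - 1*171 = (225/((91/(3 + 29))) + 105/4096) - 171 = (225/((91/32)) + 105*(1/4096)) - 171 = (225/((91*(1/32))) + 105/4096) - 171 = (225/(91/32) + 105/4096) - 171 = (225*(32/91) + 105/4096) - 171 = (7200/91 + 105/4096) - 171 = 29500755/372736 - 171 = -34237101/372736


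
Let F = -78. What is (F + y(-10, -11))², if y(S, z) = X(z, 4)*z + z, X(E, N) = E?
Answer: 1024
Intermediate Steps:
y(S, z) = z + z² (y(S, z) = z*z + z = z² + z = z + z²)
(F + y(-10, -11))² = (-78 - 11*(1 - 11))² = (-78 - 11*(-10))² = (-78 + 110)² = 32² = 1024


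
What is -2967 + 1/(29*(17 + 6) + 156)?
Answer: -2441840/823 ≈ -2967.0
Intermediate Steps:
-2967 + 1/(29*(17 + 6) + 156) = -2967 + 1/(29*23 + 156) = -2967 + 1/(667 + 156) = -2967 + 1/823 = -2441840/823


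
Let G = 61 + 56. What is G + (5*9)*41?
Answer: 1962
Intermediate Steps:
G = 117
G + (5*9)*41 = 117 + (5*9)*41 = 117 + 45*41 = 117 + 1845 = 1962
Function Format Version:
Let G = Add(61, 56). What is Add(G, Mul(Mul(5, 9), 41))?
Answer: 1962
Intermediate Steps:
G = 117
Add(G, Mul(Mul(5, 9), 41)) = Add(117, Mul(Mul(5, 9), 41)) = Add(117, Mul(45, 41)) = Add(117, 1845) = 1962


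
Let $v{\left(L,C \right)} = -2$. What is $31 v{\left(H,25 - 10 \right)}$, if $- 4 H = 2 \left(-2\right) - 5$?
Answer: $-62$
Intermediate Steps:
$H = \frac{9}{4}$ ($H = - \frac{2 \left(-2\right) - 5}{4} = - \frac{-4 - 5}{4} = \left(- \frac{1}{4}\right) \left(-9\right) = \frac{9}{4} \approx 2.25$)
$31 v{\left(H,25 - 10 \right)} = 31 \left(-2\right) = -62$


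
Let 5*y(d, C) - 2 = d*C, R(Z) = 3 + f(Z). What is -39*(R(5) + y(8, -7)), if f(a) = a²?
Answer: -3354/5 ≈ -670.80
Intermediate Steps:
R(Z) = 3 + Z²
y(d, C) = ⅖ + C*d/5 (y(d, C) = ⅖ + (d*C)/5 = ⅖ + (C*d)/5 = ⅖ + C*d/5)
-39*(R(5) + y(8, -7)) = -39*((3 + 5²) + (⅖ + (⅕)*(-7)*8)) = -39*((3 + 25) + (⅖ - 56/5)) = -39*(28 - 54/5) = -39*86/5 = -3354/5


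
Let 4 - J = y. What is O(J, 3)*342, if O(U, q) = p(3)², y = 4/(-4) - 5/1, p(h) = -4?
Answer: 5472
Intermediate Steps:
y = -6 (y = 4*(-¼) - 5*1 = -1 - 5 = -6)
J = 10 (J = 4 - 1*(-6) = 4 + 6 = 10)
O(U, q) = 16 (O(U, q) = (-4)² = 16)
O(J, 3)*342 = 16*342 = 5472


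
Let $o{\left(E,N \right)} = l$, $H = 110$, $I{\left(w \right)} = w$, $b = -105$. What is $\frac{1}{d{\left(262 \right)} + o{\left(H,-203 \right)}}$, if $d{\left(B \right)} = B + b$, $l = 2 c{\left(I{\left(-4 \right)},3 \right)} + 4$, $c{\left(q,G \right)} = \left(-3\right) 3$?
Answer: $\frac{1}{143} \approx 0.006993$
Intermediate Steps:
$c{\left(q,G \right)} = -9$
$l = -14$ ($l = 2 \left(-9\right) + 4 = -18 + 4 = -14$)
$o{\left(E,N \right)} = -14$
$d{\left(B \right)} = -105 + B$ ($d{\left(B \right)} = B - 105 = -105 + B$)
$\frac{1}{d{\left(262 \right)} + o{\left(H,-203 \right)}} = \frac{1}{\left(-105 + 262\right) - 14} = \frac{1}{157 - 14} = \frac{1}{143}$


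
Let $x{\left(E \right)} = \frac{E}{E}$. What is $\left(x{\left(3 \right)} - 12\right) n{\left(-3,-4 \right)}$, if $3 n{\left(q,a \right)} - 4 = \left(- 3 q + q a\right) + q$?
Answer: $- \frac{242}{3} \approx -80.667$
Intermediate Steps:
$n{\left(q,a \right)} = \frac{4}{3} - \frac{2 q}{3} + \frac{a q}{3}$ ($n{\left(q,a \right)} = \frac{4}{3} + \frac{\left(- 3 q + q a\right) + q}{3} = \frac{4}{3} + \frac{\left(- 3 q + a q\right) + q}{3} = \frac{4}{3} + \frac{- 2 q + a q}{3} = \frac{4}{3} + \left(- \frac{2 q}{3} + \frac{a q}{3}\right) = \frac{4}{3} - \frac{2 q}{3} + \frac{a q}{3}$)
$x{\left(E \right)} = 1$
$\left(x{\left(3 \right)} - 12\right) n{\left(-3,-4 \right)} = \left(1 - 12\right) \left(\frac{4}{3} - -2 + \frac{1}{3} \left(-4\right) \left(-3\right)\right) = - 11 \left(\frac{4}{3} + 2 + 4\right) = \left(-11\right) \frac{22}{3} = - \frac{242}{3}$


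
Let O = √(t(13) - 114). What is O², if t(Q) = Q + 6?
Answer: -95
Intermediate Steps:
t(Q) = 6 + Q
O = I*√95 (O = √((6 + 13) - 114) = √(19 - 114) = √(-95) = I*√95 ≈ 9.7468*I)
O² = (I*√95)² = -95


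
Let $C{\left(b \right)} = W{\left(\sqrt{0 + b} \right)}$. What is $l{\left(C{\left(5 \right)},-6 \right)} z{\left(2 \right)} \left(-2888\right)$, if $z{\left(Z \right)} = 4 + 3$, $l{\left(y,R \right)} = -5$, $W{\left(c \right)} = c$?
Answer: $101080$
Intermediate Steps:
$C{\left(b \right)} = \sqrt{b}$ ($C{\left(b \right)} = \sqrt{0 + b} = \sqrt{b}$)
$z{\left(Z \right)} = 7$
$l{\left(C{\left(5 \right)},-6 \right)} z{\left(2 \right)} \left(-2888\right) = \left(-5\right) 7 \left(-2888\right) = \left(-35\right) \left(-2888\right) = 101080$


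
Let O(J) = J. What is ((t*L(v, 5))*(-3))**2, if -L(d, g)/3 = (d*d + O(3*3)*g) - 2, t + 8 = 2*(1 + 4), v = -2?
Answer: 715716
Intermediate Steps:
t = 2 (t = -8 + 2*(1 + 4) = -8 + 2*5 = -8 + 10 = 2)
L(d, g) = 6 - 27*g - 3*d**2 (L(d, g) = -3*((d*d + (3*3)*g) - 2) = -3*((d**2 + 9*g) - 2) = -3*(-2 + d**2 + 9*g) = 6 - 27*g - 3*d**2)
((t*L(v, 5))*(-3))**2 = ((2*(6 - 27*5 - 3*(-2)**2))*(-3))**2 = ((2*(6 - 135 - 3*4))*(-3))**2 = ((2*(6 - 135 - 12))*(-3))**2 = ((2*(-141))*(-3))**2 = (-282*(-3))**2 = 846**2 = 715716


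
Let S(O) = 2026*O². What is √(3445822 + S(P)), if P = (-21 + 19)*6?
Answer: √3737566 ≈ 1933.3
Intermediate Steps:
P = -12 (P = -2*6 = -12)
√(3445822 + S(P)) = √(3445822 + 2026*(-12)²) = √(3445822 + 2026*144) = √(3445822 + 291744) = √3737566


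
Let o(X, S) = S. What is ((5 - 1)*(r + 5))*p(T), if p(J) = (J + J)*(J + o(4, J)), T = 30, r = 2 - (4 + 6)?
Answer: -43200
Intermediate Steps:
r = -8 (r = 2 - 10 = -8)
p(J) = 4*J² (p(J) = (J + J)*(J + J) = (2*J)*(2*J) = 4*J²)
((5 - 1)*(r + 5))*p(T) = ((5 - 1)*(-8 + 5))*(4*30²) = (4*(-3))*(4*900) = -12*3600 = -43200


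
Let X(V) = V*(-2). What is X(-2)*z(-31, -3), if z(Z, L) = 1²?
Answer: 4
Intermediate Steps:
X(V) = -2*V
z(Z, L) = 1
X(-2)*z(-31, -3) = -2*(-2)*1 = 4*1 = 4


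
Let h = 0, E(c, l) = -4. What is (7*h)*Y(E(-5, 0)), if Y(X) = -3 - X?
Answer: 0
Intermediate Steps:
(7*h)*Y(E(-5, 0)) = (7*0)*(-3 - 1*(-4)) = 0*(-3 + 4) = 0*1 = 0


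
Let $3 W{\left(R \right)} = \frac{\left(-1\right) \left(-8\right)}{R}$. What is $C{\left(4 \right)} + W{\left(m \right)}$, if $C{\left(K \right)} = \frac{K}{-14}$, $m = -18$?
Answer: $- \frac{82}{189} \approx -0.43386$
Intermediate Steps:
$C{\left(K \right)} = - \frac{K}{14}$ ($C{\left(K \right)} = K \left(- \frac{1}{14}\right) = - \frac{K}{14}$)
$W{\left(R \right)} = \frac{8}{3 R}$ ($W{\left(R \right)} = \frac{\left(-1\right) \left(-8\right) \frac{1}{R}}{3} = \frac{8 \frac{1}{R}}{3} = \frac{8}{3 R}$)
$C{\left(4 \right)} + W{\left(m \right)} = \left(- \frac{1}{14}\right) 4 + \frac{8}{3 \left(-18\right)} = - \frac{2}{7} + \frac{8}{3} \left(- \frac{1}{18}\right) = - \frac{2}{7} - \frac{4}{27} = - \frac{82}{189}$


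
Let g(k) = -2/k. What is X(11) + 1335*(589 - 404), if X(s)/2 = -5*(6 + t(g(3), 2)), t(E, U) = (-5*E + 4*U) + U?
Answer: 740345/3 ≈ 2.4678e+5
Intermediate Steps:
t(E, U) = -5*E + 5*U
X(s) = -580/3 (X(s) = 2*(-5*(6 + (-(-10)/3 + 5*2))) = 2*(-5*(6 + (-(-10)/3 + 10))) = 2*(-5*(6 + (-5*(-2/3) + 10))) = 2*(-5*(6 + (10/3 + 10))) = 2*(-5*(6 + 40/3)) = 2*(-5*58/3) = 2*(-290/3) = -580/3)
X(11) + 1335*(589 - 404) = -580/3 + 1335*(589 - 404) = -580/3 + 1335*185 = -580/3 + 246975 = 740345/3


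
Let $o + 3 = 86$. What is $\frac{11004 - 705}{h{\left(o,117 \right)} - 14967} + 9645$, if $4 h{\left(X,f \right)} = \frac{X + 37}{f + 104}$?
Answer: $\frac{10633422862}{1102559} \approx 9644.3$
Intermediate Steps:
$o = 83$ ($o = -3 + 86 = 83$)
$h{\left(X,f \right)} = \frac{37 + X}{4 \left(104 + f\right)}$ ($h{\left(X,f \right)} = \frac{\left(X + 37\right) \frac{1}{f + 104}}{4} = \frac{\left(37 + X\right) \frac{1}{104 + f}}{4} = \frac{\frac{1}{104 + f} \left(37 + X\right)}{4} = \frac{37 + X}{4 \left(104 + f\right)}$)
$\frac{11004 - 705}{h{\left(o,117 \right)} - 14967} + 9645 = \frac{11004 - 705}{\frac{37 + 83}{4 \left(104 + 117\right)} - 14967} + 9645 = \frac{10299}{\frac{1}{4} \cdot \frac{1}{221} \cdot 120 - 14967} + 9645 = \frac{10299}{\frac{30}{221} - 14967} + 9645 = \frac{10299}{- \frac{3307677}{221}} + 9645 = 10299 \left(- \frac{221}{3307677}\right) + 9645 = - \frac{758693}{1102559} + 9645 = \frac{10633422862}{1102559}$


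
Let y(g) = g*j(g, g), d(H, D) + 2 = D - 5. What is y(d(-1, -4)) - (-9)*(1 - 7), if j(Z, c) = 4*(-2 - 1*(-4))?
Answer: -142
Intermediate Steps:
d(H, D) = -7 + D (d(H, D) = -2 + (D - 5) = -2 + (-5 + D) = -7 + D)
j(Z, c) = 8 (j(Z, c) = 4*(-2 + 4) = 4*2 = 8)
y(g) = 8*g (y(g) = g*8 = 8*g)
y(d(-1, -4)) - (-9)*(1 - 7) = 8*(-7 - 4) - (-9)*(1 - 7) = 8*(-11) - (-9)*(-6) = -88 - 1*54 = -88 - 54 = -142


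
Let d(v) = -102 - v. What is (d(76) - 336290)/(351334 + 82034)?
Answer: -28039/36114 ≈ -0.77640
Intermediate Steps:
(d(76) - 336290)/(351334 + 82034) = ((-102 - 1*76) - 336290)/(351334 + 82034) = ((-102 - 76) - 336290)/433368 = (-178 - 336290)*(1/433368) = -336468*1/433368 = -28039/36114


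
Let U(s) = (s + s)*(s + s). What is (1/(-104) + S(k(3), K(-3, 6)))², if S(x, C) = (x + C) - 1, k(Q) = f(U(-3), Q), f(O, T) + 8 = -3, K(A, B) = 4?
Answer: 693889/10816 ≈ 64.154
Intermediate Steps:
U(s) = 4*s² (U(s) = (2*s)*(2*s) = 4*s²)
f(O, T) = -11 (f(O, T) = -8 - 3 = -11)
k(Q) = -11
S(x, C) = -1 + C + x (S(x, C) = (C + x) - 1 = -1 + C + x)
(1/(-104) + S(k(3), K(-3, 6)))² = (1/(-104) + (-1 + 4 - 11))² = (-1/104 - 8)² = (-833/104)² = 693889/10816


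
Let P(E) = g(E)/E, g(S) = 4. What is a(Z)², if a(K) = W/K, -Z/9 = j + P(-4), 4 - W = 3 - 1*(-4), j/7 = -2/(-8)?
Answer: 16/81 ≈ 0.19753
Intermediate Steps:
j = 7/4 (j = 7*(-2/(-8)) = 7*(-2*(-⅛)) = 7*(¼) = 7/4 ≈ 1.7500)
W = -3 (W = 4 - (3 - 1*(-4)) = 4 - (3 + 4) = 4 - 1*7 = 4 - 7 = -3)
P(E) = 4/E
Z = -27/4 (Z = -9*(7/4 + 4/(-4)) = -9*(7/4 + 4*(-¼)) = -9*(7/4 - 1) = -9*¾ = -27/4 ≈ -6.7500)
a(K) = -3/K
a(Z)² = (-3/(-27/4))² = (-3*(-4/27))² = (4/9)² = 16/81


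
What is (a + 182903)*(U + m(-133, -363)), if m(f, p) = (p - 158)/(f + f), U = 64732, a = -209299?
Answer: -227259437134/133 ≈ -1.7087e+9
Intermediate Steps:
m(f, p) = (-158 + p)/(2*f) (m(f, p) = (-158 + p)/((2*f)) = (-158 + p)*(1/(2*f)) = (-158 + p)/(2*f))
(a + 182903)*(U + m(-133, -363)) = (-209299 + 182903)*(64732 + (1/2)*(-158 - 363)/(-133)) = -26396*(64732 + (1/2)*(-1/133)*(-521)) = -26396*(64732 + 521/266) = -26396*17219233/266 = -227259437134/133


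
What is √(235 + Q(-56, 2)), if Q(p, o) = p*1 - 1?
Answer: √178 ≈ 13.342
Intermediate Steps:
Q(p, o) = -1 + p (Q(p, o) = p - 1 = -1 + p)
√(235 + Q(-56, 2)) = √(235 + (-1 - 56)) = √(235 - 57) = √178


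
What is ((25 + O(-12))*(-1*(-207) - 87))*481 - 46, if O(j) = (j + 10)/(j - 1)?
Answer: 1451834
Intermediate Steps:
O(j) = (10 + j)/(-1 + j)
((25 + O(-12))*(-1*(-207) - 87))*481 - 46 = ((25 + (10 - 12)/(-1 - 12))*(-1*(-207) - 87))*481 - 46 = ((25 - 2/(-13))*(207 - 87))*481 - 46 = ((25 - 1/13*(-2))*120)*481 - 46 = ((25 + 2/13)*120)*481 - 46 = ((327/13)*120)*481 - 46 = (39240/13)*481 - 46 = 1451880 - 46 = 1451834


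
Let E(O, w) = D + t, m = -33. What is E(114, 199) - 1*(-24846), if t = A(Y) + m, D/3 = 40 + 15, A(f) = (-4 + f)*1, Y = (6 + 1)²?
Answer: 25023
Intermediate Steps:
Y = 49 (Y = 7² = 49)
A(f) = -4 + f
D = 165 (D = 3*(40 + 15) = 3*55 = 165)
t = 12 (t = (-4 + 49) - 33 = 45 - 33 = 12)
E(O, w) = 177 (E(O, w) = 165 + 12 = 177)
E(114, 199) - 1*(-24846) = 177 - 1*(-24846) = 177 + 24846 = 25023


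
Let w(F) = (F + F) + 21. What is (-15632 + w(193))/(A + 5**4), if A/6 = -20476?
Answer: 15225/122231 ≈ 0.12456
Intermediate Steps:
A = -122856 (A = 6*(-20476) = -122856)
w(F) = 21 + 2*F (w(F) = 2*F + 21 = 21 + 2*F)
(-15632 + w(193))/(A + 5**4) = (-15632 + (21 + 2*193))/(-122856 + 5**4) = (-15632 + (21 + 386))/(-122856 + 625) = (-15632 + 407)/(-122231) = -15225*(-1/122231) = 15225/122231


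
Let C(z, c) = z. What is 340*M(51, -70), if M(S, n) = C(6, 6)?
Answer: 2040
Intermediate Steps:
M(S, n) = 6
340*M(51, -70) = 340*6 = 2040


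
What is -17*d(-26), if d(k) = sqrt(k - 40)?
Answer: -17*I*sqrt(66) ≈ -138.11*I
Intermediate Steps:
d(k) = sqrt(-40 + k)
-17*d(-26) = -17*sqrt(-40 - 26) = -17*I*sqrt(66)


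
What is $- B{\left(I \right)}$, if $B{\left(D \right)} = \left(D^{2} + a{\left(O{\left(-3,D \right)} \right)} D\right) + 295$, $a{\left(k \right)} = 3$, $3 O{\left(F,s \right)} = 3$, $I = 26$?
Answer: $-1049$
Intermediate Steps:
$O{\left(F,s \right)} = 1$ ($O{\left(F,s \right)} = \frac{1}{3} \cdot 3 = 1$)
$B{\left(D \right)} = 295 + D^{2} + 3 D$ ($B{\left(D \right)} = \left(D^{2} + 3 D\right) + 295 = 295 + D^{2} + 3 D$)
$- B{\left(I \right)} = - (295 + 26^{2} + 3 \cdot 26) = - (295 + 676 + 78) = \left(-1\right) 1049 = -1049$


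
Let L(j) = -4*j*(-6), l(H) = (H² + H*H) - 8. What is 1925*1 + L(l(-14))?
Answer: 11141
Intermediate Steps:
l(H) = -8 + 2*H² (l(H) = (H² + H²) - 8 = 2*H² - 8 = -8 + 2*H²)
L(j) = 24*j
1925*1 + L(l(-14)) = 1925*1 + 24*(-8 + 2*(-14)²) = 1925 + 24*(-8 + 2*196) = 1925 + 24*(-8 + 392) = 1925 + 24*384 = 1925 + 9216 = 11141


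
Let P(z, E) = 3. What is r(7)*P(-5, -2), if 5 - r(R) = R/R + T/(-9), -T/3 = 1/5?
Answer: 59/5 ≈ 11.800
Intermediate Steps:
T = -3/5 ≈ -0.60000
r(R) = 59/15 (r(R) = 5 - (R/R - 3/5/(-9)) = 5 - (1 - 3/5*(-1/9)) = 5 - (1 + 1/15) = 5 - 1*16/15 = 5 - 16/15 = 59/15)
r(7)*P(-5, -2) = (59/15)*3 = 59/5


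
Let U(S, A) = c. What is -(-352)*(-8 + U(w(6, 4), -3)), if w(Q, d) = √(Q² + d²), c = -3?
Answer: -3872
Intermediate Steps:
U(S, A) = -3
-(-352)*(-8 + U(w(6, 4), -3)) = -(-352)*(-8 - 3) = -(-352)*(-11) = -22*176 = -3872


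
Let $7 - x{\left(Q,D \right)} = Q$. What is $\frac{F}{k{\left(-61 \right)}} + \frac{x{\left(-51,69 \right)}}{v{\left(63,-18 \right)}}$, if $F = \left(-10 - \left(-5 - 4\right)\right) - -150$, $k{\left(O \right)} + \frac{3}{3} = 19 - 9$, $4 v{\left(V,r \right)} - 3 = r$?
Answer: $\frac{49}{45} \approx 1.0889$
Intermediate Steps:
$v{\left(V,r \right)} = \frac{3}{4} + \frac{r}{4}$
$x{\left(Q,D \right)} = 7 - Q$
$k{\left(O \right)} = 9$ ($k{\left(O \right)} = -1 + \left(19 - 9\right) = -1 + 10 = 9$)
$F = 149$ ($F = \left(-10 - -9\right) + 150 = \left(-10 + 9\right) + 150 = -1 + 150 = 149$)
$\frac{F}{k{\left(-61 \right)}} + \frac{x{\left(-51,69 \right)}}{v{\left(63,-18 \right)}} = \frac{149}{9} + \frac{7 - -51}{\frac{3}{4} + \frac{1}{4} \left(-18\right)} = 149 \cdot \frac{1}{9} + \frac{7 + 51}{\frac{3}{4} - \frac{9}{2}} = \frac{149}{9} + \frac{58}{- \frac{15}{4}} = \frac{149}{9} + 58 \left(- \frac{4}{15}\right) = \frac{149}{9} - \frac{232}{15} = \frac{49}{45}$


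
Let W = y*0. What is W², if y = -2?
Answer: 0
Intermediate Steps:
W = 0 (W = -2*0 = 0)
W² = 0² = 0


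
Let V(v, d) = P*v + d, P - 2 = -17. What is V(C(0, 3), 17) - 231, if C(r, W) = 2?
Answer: -244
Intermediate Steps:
P = -15 (P = 2 - 17 = -15)
V(v, d) = d - 15*v (V(v, d) = -15*v + d = d - 15*v)
V(C(0, 3), 17) - 231 = (17 - 15*2) - 231 = (17 - 30) - 231 = -13 - 231 = -244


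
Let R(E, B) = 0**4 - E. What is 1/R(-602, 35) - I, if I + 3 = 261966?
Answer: -157701725/602 ≈ -2.6196e+5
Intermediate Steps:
I = 261963 (I = -3 + 261966 = 261963)
R(E, B) = -E (R(E, B) = 0 - E = -E)
1/R(-602, 35) - I = 1/(-1*(-602)) - 1*261963 = 1/602 - 261963 = -157701725/602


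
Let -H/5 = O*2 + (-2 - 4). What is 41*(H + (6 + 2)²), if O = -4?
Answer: 5494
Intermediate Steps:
H = 70 (H = -5*(-4*2 + (-2 - 4)) = -5*(-8 - 6) = -5*(-14) = 70)
41*(H + (6 + 2)²) = 41*(70 + (6 + 2)²) = 41*(70 + 8²) = 41*(70 + 64) = 41*134 = 5494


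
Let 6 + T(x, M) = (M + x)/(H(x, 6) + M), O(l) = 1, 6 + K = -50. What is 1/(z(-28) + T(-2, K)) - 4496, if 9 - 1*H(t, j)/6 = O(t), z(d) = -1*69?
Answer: -1218420/271 ≈ -4496.0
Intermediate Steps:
z(d) = -69
K = -56 (K = -6 - 50 = -56)
H(t, j) = 48 (H(t, j) = 54 - 6*1 = 54 - 6 = 48)
T(x, M) = -6 + (M + x)/(48 + M)
1/(z(-28) + T(-2, K)) - 4496 = 1/(-69 + (-288 - 2 - 5*(-56))/(48 - 56)) - 4496 = 1/(-69 + (-288 - 2 + 280)/(-8)) - 4496 = 1/(-69 - ⅛*(-10)) - 4496 = 1/(-69 + 5/4) - 4496 = 1/(-271/4) - 4496 = -4/271 - 4496 = -1218420/271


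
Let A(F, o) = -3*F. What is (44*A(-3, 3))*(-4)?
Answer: -1584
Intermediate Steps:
(44*A(-3, 3))*(-4) = (44*(-3*(-3)))*(-4) = (44*9)*(-4) = 396*(-4) = -1584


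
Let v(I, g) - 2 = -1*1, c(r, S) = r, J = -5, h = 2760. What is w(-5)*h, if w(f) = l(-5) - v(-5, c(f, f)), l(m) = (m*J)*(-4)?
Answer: -278760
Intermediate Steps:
v(I, g) = 1 (v(I, g) = 2 - 1*1 = 2 - 1 = 1)
l(m) = 20*m (l(m) = (m*(-5))*(-4) = -5*m*(-4) = 20*m)
w(f) = -101 (w(f) = 20*(-5) - 1*1 = -100 - 1 = -101)
w(-5)*h = -101*2760 = -278760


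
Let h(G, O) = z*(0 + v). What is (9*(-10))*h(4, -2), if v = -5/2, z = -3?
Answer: -675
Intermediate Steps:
v = -5/2 (v = -5*½ = -5/2 ≈ -2.5000)
h(G, O) = 15/2 (h(G, O) = -3*(0 - 5/2) = -3*(-5/2) = 15/2)
(9*(-10))*h(4, -2) = (9*(-10))*(15/2) = -90*15/2 = -675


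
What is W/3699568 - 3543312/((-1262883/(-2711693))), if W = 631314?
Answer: -5924472244950914071/778686922424 ≈ -7.6083e+6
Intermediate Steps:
W/3699568 - 3543312/((-1262883/(-2711693))) = 631314/3699568 - 3543312/((-1262883/(-2711693))) = 631314*(1/3699568) - 3543312/((-1262883*(-1/2711693))) = 315657/1849784 - 3543312/1262883/2711693 = 315657/1849784 - 3543312*2711693/1262883 = 315657/1849784 - 3202791449072/420961 = -5924472244950914071/778686922424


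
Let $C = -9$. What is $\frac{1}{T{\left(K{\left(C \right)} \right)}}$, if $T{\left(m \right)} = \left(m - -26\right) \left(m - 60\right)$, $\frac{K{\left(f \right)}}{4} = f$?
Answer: $\frac{1}{960} \approx 0.0010417$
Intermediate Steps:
$K{\left(f \right)} = 4 f$
$T{\left(m \right)} = \left(-60 + m\right) \left(26 + m\right)$ ($T{\left(m \right)} = \left(m + 26\right) \left(-60 + m\right) = \left(26 + m\right) \left(-60 + m\right) = \left(-60 + m\right) \left(26 + m\right)$)
$\frac{1}{T{\left(K{\left(C \right)} \right)}} = \frac{1}{-1560 + \left(4 \left(-9\right)\right)^{2} - 34 \cdot 4 \left(-9\right)} = \frac{1}{-1560 + \left(-36\right)^{2} - -1224} = \frac{1}{-1560 + 1296 + 1224} = \frac{1}{960}$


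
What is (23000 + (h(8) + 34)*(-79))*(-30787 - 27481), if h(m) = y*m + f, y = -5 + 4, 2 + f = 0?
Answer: -1229687872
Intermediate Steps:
f = -2 (f = -2 + 0 = -2)
y = -1
h(m) = -2 - m (h(m) = -m - 2 = -2 - m)
(23000 + (h(8) + 34)*(-79))*(-30787 - 27481) = (23000 + ((-2 - 1*8) + 34)*(-79))*(-30787 - 27481) = (23000 + ((-2 - 8) + 34)*(-79))*(-58268) = (23000 + (-10 + 34)*(-79))*(-58268) = (23000 + 24*(-79))*(-58268) = (23000 - 1896)*(-58268) = 21104*(-58268) = -1229687872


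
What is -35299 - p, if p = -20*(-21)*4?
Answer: -36979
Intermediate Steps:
p = 1680 (p = 420*4 = 1680)
-35299 - p = -35299 - 1*1680 = -35299 - 1680 = -36979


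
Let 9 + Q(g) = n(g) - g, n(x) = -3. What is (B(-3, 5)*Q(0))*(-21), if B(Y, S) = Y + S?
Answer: 504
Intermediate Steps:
B(Y, S) = S + Y
Q(g) = -12 - g (Q(g) = -9 + (-3 - g) = -12 - g)
(B(-3, 5)*Q(0))*(-21) = ((5 - 3)*(-12 - 1*0))*(-21) = (2*(-12 + 0))*(-21) = (2*(-12))*(-21) = -24*(-21) = 504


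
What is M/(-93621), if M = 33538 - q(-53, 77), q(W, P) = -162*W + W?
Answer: -8335/31207 ≈ -0.26709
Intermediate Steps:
q(W, P) = -161*W
M = 25005 (M = 33538 - (-161)*(-53) = 33538 - 1*8533 = 33538 - 8533 = 25005)
M/(-93621) = 25005/(-93621) = 25005*(-1/93621) = -8335/31207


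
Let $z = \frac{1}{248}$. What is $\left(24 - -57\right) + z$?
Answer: $\frac{20089}{248} \approx 81.004$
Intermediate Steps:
$z = \frac{1}{248} \approx 0.0040323$
$\left(24 - -57\right) + z = \left(24 - -57\right) + \frac{1}{248} = \left(24 + 57\right) + \frac{1}{248} = 81 + \frac{1}{248} = \frac{20089}{248}$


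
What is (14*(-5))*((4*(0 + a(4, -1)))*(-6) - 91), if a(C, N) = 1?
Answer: 8050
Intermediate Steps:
(14*(-5))*((4*(0 + a(4, -1)))*(-6) - 91) = (14*(-5))*((4*(0 + 1))*(-6) - 91) = -70*((4*1)*(-6) - 91) = -70*(4*(-6) - 91) = -70*(-24 - 91) = -70*(-115) = 8050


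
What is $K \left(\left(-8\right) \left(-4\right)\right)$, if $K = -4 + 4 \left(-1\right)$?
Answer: $-256$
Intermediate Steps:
$K = -8$ ($K = -4 - 4 = -8$)
$K \left(\left(-8\right) \left(-4\right)\right) = - 8 \left(\left(-8\right) \left(-4\right)\right) = \left(-8\right) 32 = -256$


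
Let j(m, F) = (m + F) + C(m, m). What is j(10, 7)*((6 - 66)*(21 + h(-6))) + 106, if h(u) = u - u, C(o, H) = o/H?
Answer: -22574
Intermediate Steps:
j(m, F) = 1 + F + m (j(m, F) = (m + F) + m/m = (F + m) + 1 = 1 + F + m)
h(u) = 0
j(10, 7)*((6 - 66)*(21 + h(-6))) + 106 = (1 + 7 + 10)*((6 - 66)*(21 + 0)) + 106 = 18*(-60*21) + 106 = 18*(-1260) + 106 = -22680 + 106 = -22574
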